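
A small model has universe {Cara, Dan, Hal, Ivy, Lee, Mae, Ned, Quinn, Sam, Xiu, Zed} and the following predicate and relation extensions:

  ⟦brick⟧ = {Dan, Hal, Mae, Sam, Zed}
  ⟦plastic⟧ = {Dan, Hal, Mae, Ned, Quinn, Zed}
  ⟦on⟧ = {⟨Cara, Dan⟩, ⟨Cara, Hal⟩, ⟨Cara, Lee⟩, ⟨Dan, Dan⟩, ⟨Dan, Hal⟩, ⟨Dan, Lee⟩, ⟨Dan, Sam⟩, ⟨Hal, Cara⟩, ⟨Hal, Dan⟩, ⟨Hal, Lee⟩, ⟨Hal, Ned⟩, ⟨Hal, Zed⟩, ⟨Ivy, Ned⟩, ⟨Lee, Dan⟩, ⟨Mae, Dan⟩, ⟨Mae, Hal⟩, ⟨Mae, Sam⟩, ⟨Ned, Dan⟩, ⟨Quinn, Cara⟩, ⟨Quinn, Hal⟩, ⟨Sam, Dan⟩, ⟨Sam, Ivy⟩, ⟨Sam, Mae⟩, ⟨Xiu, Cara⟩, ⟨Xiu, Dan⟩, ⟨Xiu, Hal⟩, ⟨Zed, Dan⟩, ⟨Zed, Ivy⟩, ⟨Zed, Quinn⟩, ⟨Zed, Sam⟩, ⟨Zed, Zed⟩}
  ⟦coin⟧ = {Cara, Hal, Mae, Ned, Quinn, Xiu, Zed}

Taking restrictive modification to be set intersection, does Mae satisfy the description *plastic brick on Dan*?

yes

⟦on Dan⟧ = {x : ⟨x, Dan⟩ ∈ ⟦on⟧} = {Cara, Dan, Hal, Lee, Mae, Ned, Sam, Xiu, Zed}
⟦brick⟧ = {Dan, Hal, Mae, Sam, Zed}
… ∩ ⟦on Dan⟧ = {Dan, Hal, Mae, Sam, Zed} ∩ {Cara, Dan, Hal, Lee, Mae, Ned, Sam, Xiu, Zed} = {Dan, Hal, Mae, Sam, Zed}
… ∩ ⟦plastic⟧ = {Dan, Hal, Mae, Sam, Zed} ∩ {Dan, Hal, Mae, Ned, Quinn, Zed} = {Dan, Hal, Mae, Zed}
⟦plastic brick on Dan⟧ = {Dan, Hal, Mae, Zed}; Mae ∈ this set.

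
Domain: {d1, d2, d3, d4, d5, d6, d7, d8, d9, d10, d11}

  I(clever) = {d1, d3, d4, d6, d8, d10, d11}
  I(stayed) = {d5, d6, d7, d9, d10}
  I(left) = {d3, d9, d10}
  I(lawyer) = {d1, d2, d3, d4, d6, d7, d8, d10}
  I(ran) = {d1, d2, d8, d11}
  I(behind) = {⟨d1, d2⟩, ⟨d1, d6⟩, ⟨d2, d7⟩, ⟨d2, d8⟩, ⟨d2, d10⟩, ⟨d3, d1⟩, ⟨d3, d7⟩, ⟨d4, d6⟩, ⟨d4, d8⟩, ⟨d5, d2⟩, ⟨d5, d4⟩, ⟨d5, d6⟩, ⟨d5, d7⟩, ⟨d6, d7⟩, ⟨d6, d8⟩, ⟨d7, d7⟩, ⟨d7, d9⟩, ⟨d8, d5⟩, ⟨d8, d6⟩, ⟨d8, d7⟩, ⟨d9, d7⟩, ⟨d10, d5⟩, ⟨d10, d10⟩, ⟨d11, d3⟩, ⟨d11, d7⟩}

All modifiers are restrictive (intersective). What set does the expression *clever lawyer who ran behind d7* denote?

{d8}

⟦who ran⟧ = ⟦ran⟧ = {d1, d2, d8, d11}
⟦behind d7⟧ = {x : ⟨x, d7⟩ ∈ ⟦behind⟧} = {d2, d3, d5, d6, d7, d8, d9, d11}
⟦lawyer⟧ = {d1, d2, d3, d4, d6, d7, d8, d10}
… ∩ ⟦who ran⟧ = {d1, d2, d3, d4, d6, d7, d8, d10} ∩ {d1, d2, d8, d11} = {d1, d2, d8}
… ∩ ⟦behind d7⟧ = {d1, d2, d8} ∩ {d2, d3, d5, d6, d7, d8, d9, d11} = {d2, d8}
… ∩ ⟦clever⟧ = {d2, d8} ∩ {d1, d3, d4, d6, d8, d10, d11} = {d8}
So ⟦clever lawyer who ran behind d7⟧ = {d8}.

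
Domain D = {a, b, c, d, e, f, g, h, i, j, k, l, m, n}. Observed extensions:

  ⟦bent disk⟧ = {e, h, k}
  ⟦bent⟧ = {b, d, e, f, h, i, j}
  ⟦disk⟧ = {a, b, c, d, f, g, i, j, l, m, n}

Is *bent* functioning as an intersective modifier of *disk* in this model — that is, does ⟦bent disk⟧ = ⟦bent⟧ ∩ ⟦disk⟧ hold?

no

⟦bent⟧ ∩ ⟦disk⟧ = {b, d, e, f, h, i, j} ∩ {a, b, c, d, f, g, i, j, l, m, n} = {b, d, f, i, j}
Observed ⟦bent disk⟧ = {e, h, k}.
These differ, so the modifier is not intersective in this model.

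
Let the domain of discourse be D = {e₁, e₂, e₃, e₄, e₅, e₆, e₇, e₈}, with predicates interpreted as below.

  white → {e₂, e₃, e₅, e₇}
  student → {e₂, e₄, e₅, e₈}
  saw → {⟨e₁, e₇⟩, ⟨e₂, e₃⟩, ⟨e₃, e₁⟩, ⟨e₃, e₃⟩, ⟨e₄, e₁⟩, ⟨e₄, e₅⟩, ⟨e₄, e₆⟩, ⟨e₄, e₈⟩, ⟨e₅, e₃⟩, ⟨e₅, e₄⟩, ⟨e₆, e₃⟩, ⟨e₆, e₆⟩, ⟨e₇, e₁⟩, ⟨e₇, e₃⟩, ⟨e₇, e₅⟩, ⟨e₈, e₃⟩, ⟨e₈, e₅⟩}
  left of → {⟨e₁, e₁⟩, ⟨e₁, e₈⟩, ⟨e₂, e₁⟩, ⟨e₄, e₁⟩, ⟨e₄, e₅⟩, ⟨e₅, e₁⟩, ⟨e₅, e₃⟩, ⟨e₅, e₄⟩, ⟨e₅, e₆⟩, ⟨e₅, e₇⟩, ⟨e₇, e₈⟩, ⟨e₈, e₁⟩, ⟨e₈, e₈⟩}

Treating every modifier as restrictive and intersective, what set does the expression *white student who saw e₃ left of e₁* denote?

⟦who saw e₃⟧ = {x : ⟨x, e₃⟩ ∈ ⟦saw⟧} = {e₂, e₃, e₅, e₆, e₇, e₈}
⟦left of e₁⟧ = {x : ⟨x, e₁⟩ ∈ ⟦left of⟧} = {e₁, e₂, e₄, e₅, e₈}
⟦student⟧ = {e₂, e₄, e₅, e₈}
… ∩ ⟦who saw e₃⟧ = {e₂, e₄, e₅, e₈} ∩ {e₂, e₃, e₅, e₆, e₇, e₈} = {e₂, e₅, e₈}
… ∩ ⟦left of e₁⟧ = {e₂, e₅, e₈} ∩ {e₁, e₂, e₄, e₅, e₈} = {e₂, e₅, e₈}
… ∩ ⟦white⟧ = {e₂, e₅, e₈} ∩ {e₂, e₃, e₅, e₇} = {e₂, e₅}
So ⟦white student who saw e₃ left of e₁⟧ = {e₂, e₅}.

{e₂, e₅}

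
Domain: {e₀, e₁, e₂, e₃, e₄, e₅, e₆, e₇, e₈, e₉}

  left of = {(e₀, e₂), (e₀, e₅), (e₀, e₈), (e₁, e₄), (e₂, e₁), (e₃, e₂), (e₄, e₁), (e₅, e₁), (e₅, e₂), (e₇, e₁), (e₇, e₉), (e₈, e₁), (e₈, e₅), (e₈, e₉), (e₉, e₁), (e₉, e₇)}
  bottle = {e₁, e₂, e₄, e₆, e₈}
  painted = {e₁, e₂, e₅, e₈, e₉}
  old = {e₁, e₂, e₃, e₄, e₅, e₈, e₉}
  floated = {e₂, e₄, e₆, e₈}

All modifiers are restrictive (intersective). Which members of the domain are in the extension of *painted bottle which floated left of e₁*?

{e₂, e₈}

⟦which floated⟧ = ⟦floated⟧ = {e₂, e₄, e₆, e₈}
⟦left of e₁⟧ = {x : ⟨x, e₁⟩ ∈ ⟦left of⟧} = {e₂, e₄, e₅, e₇, e₈, e₉}
⟦bottle⟧ = {e₁, e₂, e₄, e₆, e₈}
… ∩ ⟦which floated⟧ = {e₁, e₂, e₄, e₆, e₈} ∩ {e₂, e₄, e₆, e₈} = {e₂, e₄, e₆, e₈}
… ∩ ⟦left of e₁⟧ = {e₂, e₄, e₆, e₈} ∩ {e₂, e₄, e₅, e₇, e₈, e₉} = {e₂, e₄, e₈}
… ∩ ⟦painted⟧ = {e₂, e₄, e₈} ∩ {e₁, e₂, e₅, e₈, e₉} = {e₂, e₈}
So ⟦painted bottle which floated left of e₁⟧ = {e₂, e₈}.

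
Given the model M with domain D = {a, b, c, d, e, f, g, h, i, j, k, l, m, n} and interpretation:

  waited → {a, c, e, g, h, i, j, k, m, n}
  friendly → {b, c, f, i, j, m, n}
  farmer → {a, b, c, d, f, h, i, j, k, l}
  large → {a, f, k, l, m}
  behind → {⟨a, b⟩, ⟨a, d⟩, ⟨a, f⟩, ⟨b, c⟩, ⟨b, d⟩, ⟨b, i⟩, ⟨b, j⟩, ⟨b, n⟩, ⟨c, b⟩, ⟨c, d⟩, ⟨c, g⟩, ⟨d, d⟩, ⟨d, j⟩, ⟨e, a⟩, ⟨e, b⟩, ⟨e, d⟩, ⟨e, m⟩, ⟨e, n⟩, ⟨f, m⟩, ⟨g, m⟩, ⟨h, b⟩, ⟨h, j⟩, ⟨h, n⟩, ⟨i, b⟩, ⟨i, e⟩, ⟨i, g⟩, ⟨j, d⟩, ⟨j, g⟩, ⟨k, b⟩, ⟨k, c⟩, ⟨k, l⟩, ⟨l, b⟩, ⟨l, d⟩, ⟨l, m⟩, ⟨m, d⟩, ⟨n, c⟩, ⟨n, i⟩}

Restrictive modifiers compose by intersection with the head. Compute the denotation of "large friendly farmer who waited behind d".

{}

⟦who waited⟧ = ⟦waited⟧ = {a, c, e, g, h, i, j, k, m, n}
⟦behind d⟧ = {x : ⟨x, d⟩ ∈ ⟦behind⟧} = {a, b, c, d, e, j, l, m}
⟦farmer⟧ = {a, b, c, d, f, h, i, j, k, l}
… ∩ ⟦who waited⟧ = {a, b, c, d, f, h, i, j, k, l} ∩ {a, c, e, g, h, i, j, k, m, n} = {a, c, h, i, j, k}
… ∩ ⟦behind d⟧ = {a, c, h, i, j, k} ∩ {a, b, c, d, e, j, l, m} = {a, c, j}
… ∩ ⟦large⟧ = {a, c, j} ∩ {a, f, k, l, m} = {a}
… ∩ ⟦friendly⟧ = {a} ∩ {b, c, f, i, j, m, n} = ∅
So ⟦large friendly farmer who waited behind d⟧ = {}.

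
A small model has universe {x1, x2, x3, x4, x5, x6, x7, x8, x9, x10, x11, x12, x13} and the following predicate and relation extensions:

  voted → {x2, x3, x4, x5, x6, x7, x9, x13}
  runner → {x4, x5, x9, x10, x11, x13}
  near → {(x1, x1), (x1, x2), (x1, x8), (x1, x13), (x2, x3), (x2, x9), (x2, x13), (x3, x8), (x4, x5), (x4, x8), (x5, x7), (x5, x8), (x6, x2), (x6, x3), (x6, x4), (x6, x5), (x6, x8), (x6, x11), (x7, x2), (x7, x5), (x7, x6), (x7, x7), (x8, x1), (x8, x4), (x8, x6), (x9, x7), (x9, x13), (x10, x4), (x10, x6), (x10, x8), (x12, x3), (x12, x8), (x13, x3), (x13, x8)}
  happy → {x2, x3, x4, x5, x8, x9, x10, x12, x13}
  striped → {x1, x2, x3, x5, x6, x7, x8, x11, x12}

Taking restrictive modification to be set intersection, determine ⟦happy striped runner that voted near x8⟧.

{x5}

⟦that voted⟧ = ⟦voted⟧ = {x2, x3, x4, x5, x6, x7, x9, x13}
⟦near x8⟧ = {x : ⟨x, x8⟩ ∈ ⟦near⟧} = {x1, x3, x4, x5, x6, x10, x12, x13}
⟦runner⟧ = {x4, x5, x9, x10, x11, x13}
… ∩ ⟦that voted⟧ = {x4, x5, x9, x10, x11, x13} ∩ {x2, x3, x4, x5, x6, x7, x9, x13} = {x4, x5, x9, x13}
… ∩ ⟦near x8⟧ = {x4, x5, x9, x13} ∩ {x1, x3, x4, x5, x6, x10, x12, x13} = {x4, x5, x13}
… ∩ ⟦happy⟧ = {x4, x5, x13} ∩ {x2, x3, x4, x5, x8, x9, x10, x12, x13} = {x4, x5, x13}
… ∩ ⟦striped⟧ = {x4, x5, x13} ∩ {x1, x2, x3, x5, x6, x7, x8, x11, x12} = {x5}
So ⟦happy striped runner that voted near x8⟧ = {x5}.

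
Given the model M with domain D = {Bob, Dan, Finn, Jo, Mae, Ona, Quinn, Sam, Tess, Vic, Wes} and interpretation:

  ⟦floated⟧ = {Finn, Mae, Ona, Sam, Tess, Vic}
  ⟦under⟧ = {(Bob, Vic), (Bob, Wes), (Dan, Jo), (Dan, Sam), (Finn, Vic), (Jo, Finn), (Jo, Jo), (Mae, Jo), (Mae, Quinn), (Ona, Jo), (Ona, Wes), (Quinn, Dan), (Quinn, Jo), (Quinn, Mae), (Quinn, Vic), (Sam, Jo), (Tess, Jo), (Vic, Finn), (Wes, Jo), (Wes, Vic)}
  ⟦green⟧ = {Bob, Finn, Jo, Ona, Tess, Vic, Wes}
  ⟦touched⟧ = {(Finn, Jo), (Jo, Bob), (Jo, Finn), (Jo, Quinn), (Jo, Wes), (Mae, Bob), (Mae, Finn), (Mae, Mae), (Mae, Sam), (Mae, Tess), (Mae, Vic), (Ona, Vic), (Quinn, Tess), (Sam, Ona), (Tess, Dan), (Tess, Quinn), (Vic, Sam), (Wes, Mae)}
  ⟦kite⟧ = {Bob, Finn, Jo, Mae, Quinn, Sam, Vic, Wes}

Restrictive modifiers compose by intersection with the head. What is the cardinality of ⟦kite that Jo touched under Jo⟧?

⟦that Jo touched⟧ = {x : ⟨Jo, x⟩ ∈ ⟦touched⟧} = {Bob, Finn, Quinn, Wes}
⟦under Jo⟧ = {x : ⟨x, Jo⟩ ∈ ⟦under⟧} = {Dan, Jo, Mae, Ona, Quinn, Sam, Tess, Wes}
⟦kite⟧ = {Bob, Finn, Jo, Mae, Quinn, Sam, Vic, Wes}
… ∩ ⟦that Jo touched⟧ = {Bob, Finn, Jo, Mae, Quinn, Sam, Vic, Wes} ∩ {Bob, Finn, Quinn, Wes} = {Bob, Finn, Quinn, Wes}
… ∩ ⟦under Jo⟧ = {Bob, Finn, Quinn, Wes} ∩ {Dan, Jo, Mae, Ona, Quinn, Sam, Tess, Wes} = {Quinn, Wes}
⟦kite that Jo touched under Jo⟧ = {Quinn, Wes}, so the cardinality is 2.

2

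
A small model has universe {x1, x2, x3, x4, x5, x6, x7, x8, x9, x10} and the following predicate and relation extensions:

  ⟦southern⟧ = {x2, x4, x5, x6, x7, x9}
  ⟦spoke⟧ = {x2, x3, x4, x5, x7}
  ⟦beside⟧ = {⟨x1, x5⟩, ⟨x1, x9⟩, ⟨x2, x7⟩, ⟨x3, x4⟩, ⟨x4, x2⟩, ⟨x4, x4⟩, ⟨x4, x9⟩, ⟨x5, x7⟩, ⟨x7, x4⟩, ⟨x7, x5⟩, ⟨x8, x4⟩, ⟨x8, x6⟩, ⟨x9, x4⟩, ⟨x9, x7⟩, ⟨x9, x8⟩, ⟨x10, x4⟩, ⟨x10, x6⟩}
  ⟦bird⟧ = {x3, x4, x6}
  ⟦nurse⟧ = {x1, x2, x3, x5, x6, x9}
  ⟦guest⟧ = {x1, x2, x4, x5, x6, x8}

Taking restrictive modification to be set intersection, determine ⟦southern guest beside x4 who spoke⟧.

{x4}

⟦beside x4⟧ = {x : ⟨x, x4⟩ ∈ ⟦beside⟧} = {x3, x4, x7, x8, x9, x10}
⟦who spoke⟧ = ⟦spoke⟧ = {x2, x3, x4, x5, x7}
⟦guest⟧ = {x1, x2, x4, x5, x6, x8}
… ∩ ⟦beside x4⟧ = {x1, x2, x4, x5, x6, x8} ∩ {x3, x4, x7, x8, x9, x10} = {x4, x8}
… ∩ ⟦who spoke⟧ = {x4, x8} ∩ {x2, x3, x4, x5, x7} = {x4}
… ∩ ⟦southern⟧ = {x4} ∩ {x2, x4, x5, x6, x7, x9} = {x4}
So ⟦southern guest beside x4 who spoke⟧ = {x4}.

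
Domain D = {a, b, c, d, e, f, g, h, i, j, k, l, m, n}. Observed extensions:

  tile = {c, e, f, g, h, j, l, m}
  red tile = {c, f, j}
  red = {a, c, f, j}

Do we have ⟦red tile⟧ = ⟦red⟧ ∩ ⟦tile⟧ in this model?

yes

⟦red⟧ ∩ ⟦tile⟧ = {a, c, f, j} ∩ {c, e, f, g, h, j, l, m} = {c, f, j}
Observed ⟦red tile⟧ = {c, f, j}.
These coincide, so the modifier is intersective here.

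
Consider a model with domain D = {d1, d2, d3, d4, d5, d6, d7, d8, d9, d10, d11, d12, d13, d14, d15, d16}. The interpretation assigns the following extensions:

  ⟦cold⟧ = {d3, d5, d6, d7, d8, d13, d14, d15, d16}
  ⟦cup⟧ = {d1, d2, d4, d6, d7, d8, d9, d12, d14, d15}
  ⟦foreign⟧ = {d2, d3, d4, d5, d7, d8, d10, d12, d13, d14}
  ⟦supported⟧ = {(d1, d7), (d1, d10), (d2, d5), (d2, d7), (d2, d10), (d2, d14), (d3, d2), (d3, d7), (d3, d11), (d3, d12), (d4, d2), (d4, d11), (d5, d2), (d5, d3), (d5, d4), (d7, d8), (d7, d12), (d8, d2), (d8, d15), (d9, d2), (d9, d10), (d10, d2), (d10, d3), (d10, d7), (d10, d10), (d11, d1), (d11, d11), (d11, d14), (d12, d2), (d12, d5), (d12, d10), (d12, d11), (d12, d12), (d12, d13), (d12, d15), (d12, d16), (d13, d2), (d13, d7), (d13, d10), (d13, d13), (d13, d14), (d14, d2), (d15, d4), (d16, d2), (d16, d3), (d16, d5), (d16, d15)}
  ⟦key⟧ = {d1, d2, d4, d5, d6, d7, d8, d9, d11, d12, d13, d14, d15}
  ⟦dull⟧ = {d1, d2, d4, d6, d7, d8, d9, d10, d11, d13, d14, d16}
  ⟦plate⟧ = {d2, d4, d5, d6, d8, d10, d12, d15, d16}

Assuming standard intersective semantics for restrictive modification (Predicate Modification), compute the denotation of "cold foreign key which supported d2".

{d5, d8, d13, d14}

⟦which supported d2⟧ = {x : ⟨x, d2⟩ ∈ ⟦supported⟧} = {d3, d4, d5, d8, d9, d10, d12, d13, d14, d16}
⟦key⟧ = {d1, d2, d4, d5, d6, d7, d8, d9, d11, d12, d13, d14, d15}
… ∩ ⟦which supported d2⟧ = {d1, d2, d4, d5, d6, d7, d8, d9, d11, d12, d13, d14, d15} ∩ {d3, d4, d5, d8, d9, d10, d12, d13, d14, d16} = {d4, d5, d8, d9, d12, d13, d14}
… ∩ ⟦cold⟧ = {d4, d5, d8, d9, d12, d13, d14} ∩ {d3, d5, d6, d7, d8, d13, d14, d15, d16} = {d5, d8, d13, d14}
… ∩ ⟦foreign⟧ = {d5, d8, d13, d14} ∩ {d2, d3, d4, d5, d7, d8, d10, d12, d13, d14} = {d5, d8, d13, d14}
So ⟦cold foreign key which supported d2⟧ = {d5, d8, d13, d14}.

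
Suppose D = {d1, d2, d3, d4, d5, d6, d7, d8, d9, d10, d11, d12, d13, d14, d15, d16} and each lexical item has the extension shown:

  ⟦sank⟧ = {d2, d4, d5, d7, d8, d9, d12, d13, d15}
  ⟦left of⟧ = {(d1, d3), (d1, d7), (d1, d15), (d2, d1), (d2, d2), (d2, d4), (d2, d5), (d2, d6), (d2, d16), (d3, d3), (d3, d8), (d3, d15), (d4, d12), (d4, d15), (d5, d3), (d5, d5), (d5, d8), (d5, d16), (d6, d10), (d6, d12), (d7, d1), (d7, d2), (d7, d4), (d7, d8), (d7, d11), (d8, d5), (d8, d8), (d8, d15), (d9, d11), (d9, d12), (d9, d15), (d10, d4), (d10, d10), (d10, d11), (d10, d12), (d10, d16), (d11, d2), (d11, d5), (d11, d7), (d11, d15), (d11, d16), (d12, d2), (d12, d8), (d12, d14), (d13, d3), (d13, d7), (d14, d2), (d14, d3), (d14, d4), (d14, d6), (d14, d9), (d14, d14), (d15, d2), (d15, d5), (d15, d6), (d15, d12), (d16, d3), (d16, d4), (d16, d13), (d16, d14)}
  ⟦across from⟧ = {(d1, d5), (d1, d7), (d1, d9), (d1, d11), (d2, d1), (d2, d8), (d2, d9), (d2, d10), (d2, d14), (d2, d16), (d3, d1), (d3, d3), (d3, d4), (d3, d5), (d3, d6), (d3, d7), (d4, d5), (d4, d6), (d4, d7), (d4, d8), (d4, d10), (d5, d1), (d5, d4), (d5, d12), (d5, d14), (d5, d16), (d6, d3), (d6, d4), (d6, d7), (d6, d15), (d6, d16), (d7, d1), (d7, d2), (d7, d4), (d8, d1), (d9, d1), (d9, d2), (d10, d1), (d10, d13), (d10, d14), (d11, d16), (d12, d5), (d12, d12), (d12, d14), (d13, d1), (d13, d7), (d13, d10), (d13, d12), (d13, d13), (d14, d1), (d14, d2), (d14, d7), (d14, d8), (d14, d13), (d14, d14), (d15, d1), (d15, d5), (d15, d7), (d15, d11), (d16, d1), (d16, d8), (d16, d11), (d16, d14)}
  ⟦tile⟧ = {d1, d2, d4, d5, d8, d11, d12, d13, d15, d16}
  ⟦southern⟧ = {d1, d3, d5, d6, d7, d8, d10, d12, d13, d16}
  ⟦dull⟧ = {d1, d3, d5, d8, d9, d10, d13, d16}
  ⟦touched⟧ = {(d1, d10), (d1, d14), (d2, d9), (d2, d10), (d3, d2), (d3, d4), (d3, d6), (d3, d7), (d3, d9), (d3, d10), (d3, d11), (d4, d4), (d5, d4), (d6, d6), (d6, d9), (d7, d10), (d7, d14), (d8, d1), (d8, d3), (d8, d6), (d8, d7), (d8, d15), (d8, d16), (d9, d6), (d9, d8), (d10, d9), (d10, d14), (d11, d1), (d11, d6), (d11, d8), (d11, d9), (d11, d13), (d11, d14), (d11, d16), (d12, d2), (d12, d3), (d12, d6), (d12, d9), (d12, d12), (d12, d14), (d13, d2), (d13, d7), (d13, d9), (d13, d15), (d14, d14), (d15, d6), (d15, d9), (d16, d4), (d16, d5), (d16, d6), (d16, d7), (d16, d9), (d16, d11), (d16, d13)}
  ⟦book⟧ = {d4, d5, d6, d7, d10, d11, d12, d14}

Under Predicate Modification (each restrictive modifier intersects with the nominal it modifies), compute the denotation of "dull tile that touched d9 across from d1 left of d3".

{d13, d16}

⟦that touched d9⟧ = {x : ⟨x, d9⟩ ∈ ⟦touched⟧} = {d2, d3, d6, d10, d11, d12, d13, d15, d16}
⟦across from d1⟧ = {x : ⟨x, d1⟩ ∈ ⟦across from⟧} = {d2, d3, d5, d7, d8, d9, d10, d13, d14, d15, d16}
⟦left of d3⟧ = {x : ⟨x, d3⟩ ∈ ⟦left of⟧} = {d1, d3, d5, d13, d14, d16}
⟦tile⟧ = {d1, d2, d4, d5, d8, d11, d12, d13, d15, d16}
… ∩ ⟦that touched d9⟧ = {d1, d2, d4, d5, d8, d11, d12, d13, d15, d16} ∩ {d2, d3, d6, d10, d11, d12, d13, d15, d16} = {d2, d11, d12, d13, d15, d16}
… ∩ ⟦across from d1⟧ = {d2, d11, d12, d13, d15, d16} ∩ {d2, d3, d5, d7, d8, d9, d10, d13, d14, d15, d16} = {d2, d13, d15, d16}
… ∩ ⟦left of d3⟧ = {d2, d13, d15, d16} ∩ {d1, d3, d5, d13, d14, d16} = {d13, d16}
… ∩ ⟦dull⟧ = {d13, d16} ∩ {d1, d3, d5, d8, d9, d10, d13, d16} = {d13, d16}
So ⟦dull tile that touched d9 across from d1 left of d3⟧ = {d13, d16}.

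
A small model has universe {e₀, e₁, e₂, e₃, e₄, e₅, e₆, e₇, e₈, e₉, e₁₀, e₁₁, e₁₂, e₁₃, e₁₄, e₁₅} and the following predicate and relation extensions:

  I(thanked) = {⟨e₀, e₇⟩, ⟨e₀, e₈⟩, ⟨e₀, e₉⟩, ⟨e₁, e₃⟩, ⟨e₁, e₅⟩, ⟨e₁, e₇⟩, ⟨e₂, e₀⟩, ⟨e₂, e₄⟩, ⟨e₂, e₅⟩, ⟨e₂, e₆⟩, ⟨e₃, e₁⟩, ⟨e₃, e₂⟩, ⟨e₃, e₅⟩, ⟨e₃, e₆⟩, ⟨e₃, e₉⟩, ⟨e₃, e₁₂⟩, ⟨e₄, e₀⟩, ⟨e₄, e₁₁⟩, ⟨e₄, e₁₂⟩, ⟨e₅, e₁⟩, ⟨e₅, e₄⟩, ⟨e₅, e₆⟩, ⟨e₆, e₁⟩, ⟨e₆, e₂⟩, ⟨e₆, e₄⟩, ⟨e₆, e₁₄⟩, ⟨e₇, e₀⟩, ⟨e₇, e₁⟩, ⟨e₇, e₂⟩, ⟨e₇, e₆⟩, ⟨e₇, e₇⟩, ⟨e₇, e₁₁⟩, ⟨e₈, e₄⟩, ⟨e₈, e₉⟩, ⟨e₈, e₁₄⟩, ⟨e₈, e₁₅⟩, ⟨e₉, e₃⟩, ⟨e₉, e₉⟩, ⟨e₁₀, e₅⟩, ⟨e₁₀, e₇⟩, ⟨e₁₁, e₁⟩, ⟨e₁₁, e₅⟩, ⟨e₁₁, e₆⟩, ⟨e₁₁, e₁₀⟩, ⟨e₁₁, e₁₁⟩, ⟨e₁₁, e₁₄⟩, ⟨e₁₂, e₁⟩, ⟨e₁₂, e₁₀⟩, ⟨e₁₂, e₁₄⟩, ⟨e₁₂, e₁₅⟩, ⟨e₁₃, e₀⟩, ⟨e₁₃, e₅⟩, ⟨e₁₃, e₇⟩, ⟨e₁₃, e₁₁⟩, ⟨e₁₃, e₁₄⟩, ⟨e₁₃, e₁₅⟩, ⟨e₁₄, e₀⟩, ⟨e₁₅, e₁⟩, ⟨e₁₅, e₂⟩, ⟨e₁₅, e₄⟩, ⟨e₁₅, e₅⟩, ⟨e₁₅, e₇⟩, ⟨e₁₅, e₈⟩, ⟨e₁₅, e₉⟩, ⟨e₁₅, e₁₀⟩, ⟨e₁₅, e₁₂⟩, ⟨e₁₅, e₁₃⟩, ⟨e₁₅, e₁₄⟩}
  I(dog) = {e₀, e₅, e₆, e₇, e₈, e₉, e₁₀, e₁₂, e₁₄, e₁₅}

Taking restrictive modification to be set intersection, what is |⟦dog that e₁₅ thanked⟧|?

7

⟦that e₁₅ thanked⟧ = {x : ⟨e₁₅, x⟩ ∈ ⟦thanked⟧} = {e₁, e₂, e₄, e₅, e₇, e₈, e₉, e₁₀, e₁₂, e₁₃, e₁₄}
⟦dog⟧ = {e₀, e₅, e₆, e₇, e₈, e₉, e₁₀, e₁₂, e₁₄, e₁₅}
… ∩ ⟦that e₁₅ thanked⟧ = {e₀, e₅, e₆, e₇, e₈, e₉, e₁₀, e₁₂, e₁₄, e₁₅} ∩ {e₁, e₂, e₄, e₅, e₇, e₈, e₉, e₁₀, e₁₂, e₁₃, e₁₄} = {e₅, e₇, e₈, e₉, e₁₀, e₁₂, e₁₄}
⟦dog that e₁₅ thanked⟧ = {e₅, e₇, e₈, e₉, e₁₀, e₁₂, e₁₄}, so the cardinality is 7.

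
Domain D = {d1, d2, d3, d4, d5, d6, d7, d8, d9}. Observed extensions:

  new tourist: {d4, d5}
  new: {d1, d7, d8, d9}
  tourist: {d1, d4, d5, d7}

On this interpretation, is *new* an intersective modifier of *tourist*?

⟦new⟧ ∩ ⟦tourist⟧ = {d1, d7, d8, d9} ∩ {d1, d4, d5, d7} = {d1, d7}
Observed ⟦new tourist⟧ = {d4, d5}.
These differ, so the modifier is not intersective in this model.

no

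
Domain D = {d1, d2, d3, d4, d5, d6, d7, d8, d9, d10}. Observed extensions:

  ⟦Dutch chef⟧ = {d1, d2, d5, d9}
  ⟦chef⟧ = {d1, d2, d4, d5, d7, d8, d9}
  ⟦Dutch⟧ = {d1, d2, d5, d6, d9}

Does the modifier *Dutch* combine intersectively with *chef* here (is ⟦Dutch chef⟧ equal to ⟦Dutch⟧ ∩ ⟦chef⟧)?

⟦Dutch⟧ ∩ ⟦chef⟧ = {d1, d2, d5, d6, d9} ∩ {d1, d2, d4, d5, d7, d8, d9} = {d1, d2, d5, d9}
Observed ⟦Dutch chef⟧ = {d1, d2, d5, d9}.
These coincide, so the modifier is intersective here.

yes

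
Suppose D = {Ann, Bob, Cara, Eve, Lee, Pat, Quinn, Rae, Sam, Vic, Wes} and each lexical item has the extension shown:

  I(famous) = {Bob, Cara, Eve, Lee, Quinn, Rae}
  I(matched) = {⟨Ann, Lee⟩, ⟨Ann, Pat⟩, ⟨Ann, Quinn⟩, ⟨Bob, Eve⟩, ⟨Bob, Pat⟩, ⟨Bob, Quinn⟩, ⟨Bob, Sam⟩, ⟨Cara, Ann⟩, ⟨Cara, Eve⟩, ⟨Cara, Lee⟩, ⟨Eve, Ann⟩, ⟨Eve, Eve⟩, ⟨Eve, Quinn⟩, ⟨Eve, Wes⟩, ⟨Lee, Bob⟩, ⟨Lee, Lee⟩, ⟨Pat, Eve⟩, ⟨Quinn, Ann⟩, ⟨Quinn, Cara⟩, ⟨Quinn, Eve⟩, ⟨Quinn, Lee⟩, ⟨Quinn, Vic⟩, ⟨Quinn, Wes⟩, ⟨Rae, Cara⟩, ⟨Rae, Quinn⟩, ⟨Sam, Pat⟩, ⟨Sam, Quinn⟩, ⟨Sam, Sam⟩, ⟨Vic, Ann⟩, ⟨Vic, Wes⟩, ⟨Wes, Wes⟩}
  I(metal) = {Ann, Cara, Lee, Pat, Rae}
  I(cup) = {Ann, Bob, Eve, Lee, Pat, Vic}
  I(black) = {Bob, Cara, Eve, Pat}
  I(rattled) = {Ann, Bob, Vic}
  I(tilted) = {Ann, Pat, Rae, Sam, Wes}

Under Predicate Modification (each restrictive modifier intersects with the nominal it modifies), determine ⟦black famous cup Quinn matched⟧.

{Eve}

⟦Quinn matched⟧ = {x : ⟨Quinn, x⟩ ∈ ⟦matched⟧} = {Ann, Cara, Eve, Lee, Vic, Wes}
⟦cup⟧ = {Ann, Bob, Eve, Lee, Pat, Vic}
… ∩ ⟦Quinn matched⟧ = {Ann, Bob, Eve, Lee, Pat, Vic} ∩ {Ann, Cara, Eve, Lee, Vic, Wes} = {Ann, Eve, Lee, Vic}
… ∩ ⟦black⟧ = {Ann, Eve, Lee, Vic} ∩ {Bob, Cara, Eve, Pat} = {Eve}
… ∩ ⟦famous⟧ = {Eve} ∩ {Bob, Cara, Eve, Lee, Quinn, Rae} = {Eve}
So ⟦black famous cup Quinn matched⟧ = {Eve}.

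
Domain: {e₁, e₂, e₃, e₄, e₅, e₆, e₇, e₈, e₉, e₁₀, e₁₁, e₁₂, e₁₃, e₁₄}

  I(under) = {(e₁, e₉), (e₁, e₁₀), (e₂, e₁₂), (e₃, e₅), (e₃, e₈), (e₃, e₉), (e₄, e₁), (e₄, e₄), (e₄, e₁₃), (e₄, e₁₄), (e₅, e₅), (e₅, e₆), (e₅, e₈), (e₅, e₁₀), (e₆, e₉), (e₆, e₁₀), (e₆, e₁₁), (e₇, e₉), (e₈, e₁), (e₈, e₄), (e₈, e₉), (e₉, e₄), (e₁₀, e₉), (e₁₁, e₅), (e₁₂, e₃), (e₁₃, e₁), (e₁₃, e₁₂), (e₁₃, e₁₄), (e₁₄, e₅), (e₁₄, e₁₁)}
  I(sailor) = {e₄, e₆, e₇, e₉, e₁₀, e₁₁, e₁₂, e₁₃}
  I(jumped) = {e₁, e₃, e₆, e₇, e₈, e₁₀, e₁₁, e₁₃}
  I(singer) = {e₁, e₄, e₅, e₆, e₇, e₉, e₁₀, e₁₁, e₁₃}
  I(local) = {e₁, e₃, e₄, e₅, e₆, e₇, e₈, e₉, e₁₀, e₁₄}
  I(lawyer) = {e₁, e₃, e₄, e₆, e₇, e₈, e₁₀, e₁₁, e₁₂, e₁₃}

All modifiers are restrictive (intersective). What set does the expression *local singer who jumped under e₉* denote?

{e₁, e₆, e₇, e₁₀}

⟦who jumped⟧ = ⟦jumped⟧ = {e₁, e₃, e₆, e₇, e₈, e₁₀, e₁₁, e₁₃}
⟦under e₉⟧ = {x : ⟨x, e₉⟩ ∈ ⟦under⟧} = {e₁, e₃, e₆, e₇, e₈, e₁₀}
⟦singer⟧ = {e₁, e₄, e₅, e₆, e₇, e₉, e₁₀, e₁₁, e₁₃}
… ∩ ⟦who jumped⟧ = {e₁, e₄, e₅, e₆, e₇, e₉, e₁₀, e₁₁, e₁₃} ∩ {e₁, e₃, e₆, e₇, e₈, e₁₀, e₁₁, e₁₃} = {e₁, e₆, e₇, e₁₀, e₁₁, e₁₃}
… ∩ ⟦under e₉⟧ = {e₁, e₆, e₇, e₁₀, e₁₁, e₁₃} ∩ {e₁, e₃, e₆, e₇, e₈, e₁₀} = {e₁, e₆, e₇, e₁₀}
… ∩ ⟦local⟧ = {e₁, e₆, e₇, e₁₀} ∩ {e₁, e₃, e₄, e₅, e₆, e₇, e₈, e₉, e₁₀, e₁₄} = {e₁, e₆, e₇, e₁₀}
So ⟦local singer who jumped under e₉⟧ = {e₁, e₆, e₇, e₁₀}.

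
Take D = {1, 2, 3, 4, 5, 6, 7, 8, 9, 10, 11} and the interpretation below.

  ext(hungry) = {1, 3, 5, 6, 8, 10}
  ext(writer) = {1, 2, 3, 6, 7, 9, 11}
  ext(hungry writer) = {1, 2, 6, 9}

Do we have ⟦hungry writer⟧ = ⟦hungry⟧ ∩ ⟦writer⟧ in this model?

⟦hungry⟧ ∩ ⟦writer⟧ = {1, 3, 5, 6, 8, 10} ∩ {1, 2, 3, 6, 7, 9, 11} = {1, 3, 6}
Observed ⟦hungry writer⟧ = {1, 2, 6, 9}.
These differ, so the modifier is not intersective in this model.

no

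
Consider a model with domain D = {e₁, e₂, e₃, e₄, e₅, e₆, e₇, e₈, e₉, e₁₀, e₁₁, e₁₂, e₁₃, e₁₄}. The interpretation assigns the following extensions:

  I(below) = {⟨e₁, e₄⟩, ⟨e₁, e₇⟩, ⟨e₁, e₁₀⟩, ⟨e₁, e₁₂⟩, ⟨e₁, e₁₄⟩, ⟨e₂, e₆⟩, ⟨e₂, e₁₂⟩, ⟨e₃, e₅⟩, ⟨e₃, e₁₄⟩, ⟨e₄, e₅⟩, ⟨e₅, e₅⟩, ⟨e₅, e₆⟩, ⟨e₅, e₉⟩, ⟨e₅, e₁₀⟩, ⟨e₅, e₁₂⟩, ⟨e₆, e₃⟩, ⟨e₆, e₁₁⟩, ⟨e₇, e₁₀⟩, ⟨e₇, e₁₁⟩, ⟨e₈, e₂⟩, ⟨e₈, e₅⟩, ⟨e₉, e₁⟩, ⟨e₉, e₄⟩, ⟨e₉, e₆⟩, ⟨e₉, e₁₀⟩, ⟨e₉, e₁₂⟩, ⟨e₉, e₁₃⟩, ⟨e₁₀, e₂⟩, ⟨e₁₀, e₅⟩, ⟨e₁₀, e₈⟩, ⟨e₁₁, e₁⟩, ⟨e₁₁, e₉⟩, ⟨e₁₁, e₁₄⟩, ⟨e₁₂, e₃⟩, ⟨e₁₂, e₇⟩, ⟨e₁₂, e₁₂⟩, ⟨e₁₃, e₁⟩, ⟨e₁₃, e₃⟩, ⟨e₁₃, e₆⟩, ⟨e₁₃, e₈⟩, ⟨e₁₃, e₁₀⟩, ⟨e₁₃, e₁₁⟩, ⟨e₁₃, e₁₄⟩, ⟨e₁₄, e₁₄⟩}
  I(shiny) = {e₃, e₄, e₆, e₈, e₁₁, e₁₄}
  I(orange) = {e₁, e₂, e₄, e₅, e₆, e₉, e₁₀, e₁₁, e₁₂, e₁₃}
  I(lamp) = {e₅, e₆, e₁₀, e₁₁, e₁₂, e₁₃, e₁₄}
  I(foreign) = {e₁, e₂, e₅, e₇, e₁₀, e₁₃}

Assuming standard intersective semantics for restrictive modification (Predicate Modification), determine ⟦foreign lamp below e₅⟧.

{e₅, e₁₀}

⟦below e₅⟧ = {x : ⟨x, e₅⟩ ∈ ⟦below⟧} = {e₃, e₄, e₅, e₈, e₁₀}
⟦lamp⟧ = {e₅, e₆, e₁₀, e₁₁, e₁₂, e₁₃, e₁₄}
… ∩ ⟦below e₅⟧ = {e₅, e₆, e₁₀, e₁₁, e₁₂, e₁₃, e₁₄} ∩ {e₃, e₄, e₅, e₈, e₁₀} = {e₅, e₁₀}
… ∩ ⟦foreign⟧ = {e₅, e₁₀} ∩ {e₁, e₂, e₅, e₇, e₁₀, e₁₃} = {e₅, e₁₀}
So ⟦foreign lamp below e₅⟧ = {e₅, e₁₀}.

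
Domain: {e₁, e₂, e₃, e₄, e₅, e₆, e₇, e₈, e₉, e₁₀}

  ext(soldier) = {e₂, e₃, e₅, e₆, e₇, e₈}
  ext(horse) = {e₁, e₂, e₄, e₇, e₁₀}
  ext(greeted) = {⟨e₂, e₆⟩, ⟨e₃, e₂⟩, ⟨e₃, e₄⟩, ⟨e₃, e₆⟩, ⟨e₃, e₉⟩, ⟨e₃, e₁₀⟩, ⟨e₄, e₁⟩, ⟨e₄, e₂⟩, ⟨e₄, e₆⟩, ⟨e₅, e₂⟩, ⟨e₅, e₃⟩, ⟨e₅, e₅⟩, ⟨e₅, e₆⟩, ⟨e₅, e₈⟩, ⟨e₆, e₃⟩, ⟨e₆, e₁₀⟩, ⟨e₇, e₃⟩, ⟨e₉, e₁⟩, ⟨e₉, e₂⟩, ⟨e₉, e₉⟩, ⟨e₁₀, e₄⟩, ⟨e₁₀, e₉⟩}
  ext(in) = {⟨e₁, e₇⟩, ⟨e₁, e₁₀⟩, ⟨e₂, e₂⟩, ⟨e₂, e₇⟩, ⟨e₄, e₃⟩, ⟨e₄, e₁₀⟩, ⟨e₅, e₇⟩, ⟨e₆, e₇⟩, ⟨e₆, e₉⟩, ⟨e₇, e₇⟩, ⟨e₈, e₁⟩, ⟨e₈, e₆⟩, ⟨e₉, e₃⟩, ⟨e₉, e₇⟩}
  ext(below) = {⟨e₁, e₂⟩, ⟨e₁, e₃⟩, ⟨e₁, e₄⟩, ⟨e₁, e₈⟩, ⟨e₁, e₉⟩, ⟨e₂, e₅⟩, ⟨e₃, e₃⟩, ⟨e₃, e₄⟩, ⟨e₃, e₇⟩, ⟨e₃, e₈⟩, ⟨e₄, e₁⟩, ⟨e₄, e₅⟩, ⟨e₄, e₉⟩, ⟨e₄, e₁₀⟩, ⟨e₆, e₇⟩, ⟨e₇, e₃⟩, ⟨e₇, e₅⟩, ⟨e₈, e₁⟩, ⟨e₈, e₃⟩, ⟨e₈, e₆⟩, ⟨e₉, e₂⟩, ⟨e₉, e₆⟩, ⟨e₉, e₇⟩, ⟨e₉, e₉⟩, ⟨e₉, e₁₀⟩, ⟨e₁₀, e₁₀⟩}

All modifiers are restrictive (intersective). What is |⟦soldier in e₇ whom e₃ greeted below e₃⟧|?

⟦in e₇⟧ = {x : ⟨x, e₇⟩ ∈ ⟦in⟧} = {e₁, e₂, e₅, e₆, e₇, e₉}
⟦whom e₃ greeted⟧ = {x : ⟨e₃, x⟩ ∈ ⟦greeted⟧} = {e₂, e₄, e₆, e₉, e₁₀}
⟦below e₃⟧ = {x : ⟨x, e₃⟩ ∈ ⟦below⟧} = {e₁, e₃, e₇, e₈}
⟦soldier⟧ = {e₂, e₃, e₅, e₆, e₇, e₈}
… ∩ ⟦in e₇⟧ = {e₂, e₃, e₅, e₆, e₇, e₈} ∩ {e₁, e₂, e₅, e₆, e₇, e₉} = {e₂, e₅, e₆, e₇}
… ∩ ⟦whom e₃ greeted⟧ = {e₂, e₅, e₆, e₇} ∩ {e₂, e₄, e₆, e₉, e₁₀} = {e₂, e₆}
… ∩ ⟦below e₃⟧ = {e₂, e₆} ∩ {e₁, e₃, e₇, e₈} = ∅
⟦soldier in e₇ whom e₃ greeted below e₃⟧ = ∅, so the cardinality is 0.

0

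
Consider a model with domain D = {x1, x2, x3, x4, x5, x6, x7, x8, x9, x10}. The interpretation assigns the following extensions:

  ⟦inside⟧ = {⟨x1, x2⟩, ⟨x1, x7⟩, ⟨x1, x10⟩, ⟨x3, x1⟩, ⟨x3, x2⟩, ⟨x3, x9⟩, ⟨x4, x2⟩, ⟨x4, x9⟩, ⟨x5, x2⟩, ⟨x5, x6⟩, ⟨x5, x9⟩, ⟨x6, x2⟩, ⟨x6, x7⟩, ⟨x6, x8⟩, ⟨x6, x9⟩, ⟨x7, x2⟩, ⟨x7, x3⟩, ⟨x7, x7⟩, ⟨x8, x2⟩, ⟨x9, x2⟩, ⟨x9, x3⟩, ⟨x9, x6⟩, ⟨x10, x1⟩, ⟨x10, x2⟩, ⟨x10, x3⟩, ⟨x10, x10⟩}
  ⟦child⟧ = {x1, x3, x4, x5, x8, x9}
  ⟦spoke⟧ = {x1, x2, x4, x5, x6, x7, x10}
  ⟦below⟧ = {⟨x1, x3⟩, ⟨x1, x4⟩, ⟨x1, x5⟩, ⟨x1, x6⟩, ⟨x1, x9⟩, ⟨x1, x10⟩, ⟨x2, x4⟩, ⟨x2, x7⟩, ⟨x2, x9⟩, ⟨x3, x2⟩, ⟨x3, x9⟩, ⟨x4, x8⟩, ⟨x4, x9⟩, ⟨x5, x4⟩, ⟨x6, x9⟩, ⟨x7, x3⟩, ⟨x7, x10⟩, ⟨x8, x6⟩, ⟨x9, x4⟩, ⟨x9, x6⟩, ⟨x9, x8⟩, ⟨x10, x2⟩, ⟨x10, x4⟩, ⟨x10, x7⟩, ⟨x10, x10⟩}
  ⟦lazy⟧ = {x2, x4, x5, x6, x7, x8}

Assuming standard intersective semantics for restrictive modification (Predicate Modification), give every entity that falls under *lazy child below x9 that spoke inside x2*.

⟦below x9⟧ = {x : ⟨x, x9⟩ ∈ ⟦below⟧} = {x1, x2, x3, x4, x6}
⟦that spoke⟧ = ⟦spoke⟧ = {x1, x2, x4, x5, x6, x7, x10}
⟦inside x2⟧ = {x : ⟨x, x2⟩ ∈ ⟦inside⟧} = {x1, x3, x4, x5, x6, x7, x8, x9, x10}
⟦child⟧ = {x1, x3, x4, x5, x8, x9}
… ∩ ⟦below x9⟧ = {x1, x3, x4, x5, x8, x9} ∩ {x1, x2, x3, x4, x6} = {x1, x3, x4}
… ∩ ⟦that spoke⟧ = {x1, x3, x4} ∩ {x1, x2, x4, x5, x6, x7, x10} = {x1, x4}
… ∩ ⟦inside x2⟧ = {x1, x4} ∩ {x1, x3, x4, x5, x6, x7, x8, x9, x10} = {x1, x4}
… ∩ ⟦lazy⟧ = {x1, x4} ∩ {x2, x4, x5, x6, x7, x8} = {x4}
So ⟦lazy child below x9 that spoke inside x2⟧ = {x4}.

{x4}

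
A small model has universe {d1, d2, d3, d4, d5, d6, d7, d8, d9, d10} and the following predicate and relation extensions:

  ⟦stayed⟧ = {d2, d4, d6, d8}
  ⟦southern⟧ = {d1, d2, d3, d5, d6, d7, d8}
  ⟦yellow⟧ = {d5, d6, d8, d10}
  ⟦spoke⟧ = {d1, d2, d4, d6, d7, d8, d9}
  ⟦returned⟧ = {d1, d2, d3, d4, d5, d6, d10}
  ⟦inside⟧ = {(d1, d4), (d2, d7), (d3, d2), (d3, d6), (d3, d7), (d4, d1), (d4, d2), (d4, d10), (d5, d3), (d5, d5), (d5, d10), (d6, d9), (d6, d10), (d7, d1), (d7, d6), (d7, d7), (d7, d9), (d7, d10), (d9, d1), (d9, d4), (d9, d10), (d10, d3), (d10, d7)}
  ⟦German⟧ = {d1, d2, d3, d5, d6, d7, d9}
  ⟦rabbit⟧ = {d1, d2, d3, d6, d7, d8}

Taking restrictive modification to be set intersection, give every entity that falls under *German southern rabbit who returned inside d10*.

⟦who returned⟧ = ⟦returned⟧ = {d1, d2, d3, d4, d5, d6, d10}
⟦inside d10⟧ = {x : ⟨x, d10⟩ ∈ ⟦inside⟧} = {d4, d5, d6, d7, d9}
⟦rabbit⟧ = {d1, d2, d3, d6, d7, d8}
… ∩ ⟦who returned⟧ = {d1, d2, d3, d6, d7, d8} ∩ {d1, d2, d3, d4, d5, d6, d10} = {d1, d2, d3, d6}
… ∩ ⟦inside d10⟧ = {d1, d2, d3, d6} ∩ {d4, d5, d6, d7, d9} = {d6}
… ∩ ⟦German⟧ = {d6} ∩ {d1, d2, d3, d5, d6, d7, d9} = {d6}
… ∩ ⟦southern⟧ = {d6} ∩ {d1, d2, d3, d5, d6, d7, d8} = {d6}
So ⟦German southern rabbit who returned inside d10⟧ = {d6}.

{d6}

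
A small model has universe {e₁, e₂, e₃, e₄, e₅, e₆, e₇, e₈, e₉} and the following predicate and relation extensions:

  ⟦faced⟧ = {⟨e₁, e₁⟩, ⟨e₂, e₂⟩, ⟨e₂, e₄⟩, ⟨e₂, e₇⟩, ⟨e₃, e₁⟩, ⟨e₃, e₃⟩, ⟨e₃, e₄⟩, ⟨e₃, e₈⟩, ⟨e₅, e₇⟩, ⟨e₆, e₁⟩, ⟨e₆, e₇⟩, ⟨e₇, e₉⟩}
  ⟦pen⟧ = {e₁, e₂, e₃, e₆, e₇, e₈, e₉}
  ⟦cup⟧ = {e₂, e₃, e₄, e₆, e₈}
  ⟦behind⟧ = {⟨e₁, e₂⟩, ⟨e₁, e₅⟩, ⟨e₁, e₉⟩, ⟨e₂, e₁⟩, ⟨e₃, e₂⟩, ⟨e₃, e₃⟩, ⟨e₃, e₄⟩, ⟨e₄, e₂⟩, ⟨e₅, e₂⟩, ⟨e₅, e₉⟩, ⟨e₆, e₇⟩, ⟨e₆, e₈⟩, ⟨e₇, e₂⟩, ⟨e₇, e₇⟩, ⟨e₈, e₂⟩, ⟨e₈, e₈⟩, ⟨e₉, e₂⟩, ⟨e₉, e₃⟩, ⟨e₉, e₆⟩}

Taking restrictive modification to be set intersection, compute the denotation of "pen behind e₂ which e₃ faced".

{e₁, e₃, e₈}

⟦behind e₂⟧ = {x : ⟨x, e₂⟩ ∈ ⟦behind⟧} = {e₁, e₃, e₄, e₅, e₇, e₈, e₉}
⟦which e₃ faced⟧ = {x : ⟨e₃, x⟩ ∈ ⟦faced⟧} = {e₁, e₃, e₄, e₈}
⟦pen⟧ = {e₁, e₂, e₃, e₆, e₇, e₈, e₉}
… ∩ ⟦behind e₂⟧ = {e₁, e₂, e₃, e₆, e₇, e₈, e₉} ∩ {e₁, e₃, e₄, e₅, e₇, e₈, e₉} = {e₁, e₃, e₇, e₈, e₉}
… ∩ ⟦which e₃ faced⟧ = {e₁, e₃, e₇, e₈, e₉} ∩ {e₁, e₃, e₄, e₈} = {e₁, e₃, e₈}
So ⟦pen behind e₂ which e₃ faced⟧ = {e₁, e₃, e₈}.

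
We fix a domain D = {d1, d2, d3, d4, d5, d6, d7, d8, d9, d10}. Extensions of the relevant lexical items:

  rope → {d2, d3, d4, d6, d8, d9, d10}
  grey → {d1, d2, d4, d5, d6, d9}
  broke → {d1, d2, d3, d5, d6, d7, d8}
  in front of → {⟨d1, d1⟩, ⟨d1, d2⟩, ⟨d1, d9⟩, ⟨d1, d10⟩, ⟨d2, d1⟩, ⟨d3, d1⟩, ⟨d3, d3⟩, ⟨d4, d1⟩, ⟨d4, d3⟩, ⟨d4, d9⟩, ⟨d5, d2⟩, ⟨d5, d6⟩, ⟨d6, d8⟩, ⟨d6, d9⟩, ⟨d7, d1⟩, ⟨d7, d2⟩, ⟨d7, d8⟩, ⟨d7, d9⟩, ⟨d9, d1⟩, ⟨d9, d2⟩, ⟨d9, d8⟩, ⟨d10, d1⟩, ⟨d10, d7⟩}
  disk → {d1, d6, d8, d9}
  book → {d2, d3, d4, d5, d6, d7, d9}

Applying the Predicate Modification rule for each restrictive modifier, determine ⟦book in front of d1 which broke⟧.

{d2, d3, d7}

⟦in front of d1⟧ = {x : ⟨x, d1⟩ ∈ ⟦in front of⟧} = {d1, d2, d3, d4, d7, d9, d10}
⟦which broke⟧ = ⟦broke⟧ = {d1, d2, d3, d5, d6, d7, d8}
⟦book⟧ = {d2, d3, d4, d5, d6, d7, d9}
… ∩ ⟦in front of d1⟧ = {d2, d3, d4, d5, d6, d7, d9} ∩ {d1, d2, d3, d4, d7, d9, d10} = {d2, d3, d4, d7, d9}
… ∩ ⟦which broke⟧ = {d2, d3, d4, d7, d9} ∩ {d1, d2, d3, d5, d6, d7, d8} = {d2, d3, d7}
So ⟦book in front of d1 which broke⟧ = {d2, d3, d7}.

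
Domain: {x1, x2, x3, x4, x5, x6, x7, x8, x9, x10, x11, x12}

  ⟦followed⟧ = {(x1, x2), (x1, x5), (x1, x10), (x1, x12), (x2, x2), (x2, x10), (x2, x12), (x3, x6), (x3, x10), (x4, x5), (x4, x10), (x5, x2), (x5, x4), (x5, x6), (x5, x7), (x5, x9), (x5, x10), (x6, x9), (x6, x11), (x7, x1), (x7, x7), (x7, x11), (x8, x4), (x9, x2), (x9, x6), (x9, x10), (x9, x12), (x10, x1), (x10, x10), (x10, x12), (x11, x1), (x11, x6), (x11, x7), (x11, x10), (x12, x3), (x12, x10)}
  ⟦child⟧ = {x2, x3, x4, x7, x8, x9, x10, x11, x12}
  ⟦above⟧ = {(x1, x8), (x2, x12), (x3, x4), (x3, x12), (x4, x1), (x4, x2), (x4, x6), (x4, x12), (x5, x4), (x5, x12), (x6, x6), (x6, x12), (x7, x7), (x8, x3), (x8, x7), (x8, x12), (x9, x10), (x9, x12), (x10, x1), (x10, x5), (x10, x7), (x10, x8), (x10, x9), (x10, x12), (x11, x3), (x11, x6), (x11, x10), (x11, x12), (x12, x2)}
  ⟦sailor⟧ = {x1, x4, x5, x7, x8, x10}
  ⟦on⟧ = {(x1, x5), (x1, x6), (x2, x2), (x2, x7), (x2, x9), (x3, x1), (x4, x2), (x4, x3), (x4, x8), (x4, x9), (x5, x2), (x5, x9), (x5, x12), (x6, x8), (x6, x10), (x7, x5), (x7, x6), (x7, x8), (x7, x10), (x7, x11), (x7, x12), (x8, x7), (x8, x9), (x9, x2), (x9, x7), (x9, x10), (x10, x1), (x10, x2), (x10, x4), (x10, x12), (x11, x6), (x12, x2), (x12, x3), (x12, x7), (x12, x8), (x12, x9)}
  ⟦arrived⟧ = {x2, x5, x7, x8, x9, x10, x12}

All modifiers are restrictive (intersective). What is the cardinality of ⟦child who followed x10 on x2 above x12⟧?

4

⟦who followed x10⟧ = {x : ⟨x, x10⟩ ∈ ⟦followed⟧} = {x1, x2, x3, x4, x5, x9, x10, x11, x12}
⟦on x2⟧ = {x : ⟨x, x2⟩ ∈ ⟦on⟧} = {x2, x4, x5, x9, x10, x12}
⟦above x12⟧ = {x : ⟨x, x12⟩ ∈ ⟦above⟧} = {x2, x3, x4, x5, x6, x8, x9, x10, x11}
⟦child⟧ = {x2, x3, x4, x7, x8, x9, x10, x11, x12}
… ∩ ⟦who followed x10⟧ = {x2, x3, x4, x7, x8, x9, x10, x11, x12} ∩ {x1, x2, x3, x4, x5, x9, x10, x11, x12} = {x2, x3, x4, x9, x10, x11, x12}
… ∩ ⟦on x2⟧ = {x2, x3, x4, x9, x10, x11, x12} ∩ {x2, x4, x5, x9, x10, x12} = {x2, x4, x9, x10, x12}
… ∩ ⟦above x12⟧ = {x2, x4, x9, x10, x12} ∩ {x2, x3, x4, x5, x6, x8, x9, x10, x11} = {x2, x4, x9, x10}
⟦child who followed x10 on x2 above x12⟧ = {x2, x4, x9, x10}, so the cardinality is 4.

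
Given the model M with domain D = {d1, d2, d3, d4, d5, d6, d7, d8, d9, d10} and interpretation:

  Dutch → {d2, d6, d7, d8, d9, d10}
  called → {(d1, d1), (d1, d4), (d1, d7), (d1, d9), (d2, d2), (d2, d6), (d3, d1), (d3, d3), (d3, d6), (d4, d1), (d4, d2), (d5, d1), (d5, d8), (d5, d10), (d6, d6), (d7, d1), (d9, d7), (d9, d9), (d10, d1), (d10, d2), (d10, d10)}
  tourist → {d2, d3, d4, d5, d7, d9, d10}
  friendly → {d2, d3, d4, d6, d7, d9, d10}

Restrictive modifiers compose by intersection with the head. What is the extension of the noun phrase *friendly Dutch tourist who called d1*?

{d7, d10}

⟦who called d1⟧ = {x : ⟨x, d1⟩ ∈ ⟦called⟧} = {d1, d3, d4, d5, d7, d10}
⟦tourist⟧ = {d2, d3, d4, d5, d7, d9, d10}
… ∩ ⟦who called d1⟧ = {d2, d3, d4, d5, d7, d9, d10} ∩ {d1, d3, d4, d5, d7, d10} = {d3, d4, d5, d7, d10}
… ∩ ⟦friendly⟧ = {d3, d4, d5, d7, d10} ∩ {d2, d3, d4, d6, d7, d9, d10} = {d3, d4, d7, d10}
… ∩ ⟦Dutch⟧ = {d3, d4, d7, d10} ∩ {d2, d6, d7, d8, d9, d10} = {d7, d10}
So ⟦friendly Dutch tourist who called d1⟧ = {d7, d10}.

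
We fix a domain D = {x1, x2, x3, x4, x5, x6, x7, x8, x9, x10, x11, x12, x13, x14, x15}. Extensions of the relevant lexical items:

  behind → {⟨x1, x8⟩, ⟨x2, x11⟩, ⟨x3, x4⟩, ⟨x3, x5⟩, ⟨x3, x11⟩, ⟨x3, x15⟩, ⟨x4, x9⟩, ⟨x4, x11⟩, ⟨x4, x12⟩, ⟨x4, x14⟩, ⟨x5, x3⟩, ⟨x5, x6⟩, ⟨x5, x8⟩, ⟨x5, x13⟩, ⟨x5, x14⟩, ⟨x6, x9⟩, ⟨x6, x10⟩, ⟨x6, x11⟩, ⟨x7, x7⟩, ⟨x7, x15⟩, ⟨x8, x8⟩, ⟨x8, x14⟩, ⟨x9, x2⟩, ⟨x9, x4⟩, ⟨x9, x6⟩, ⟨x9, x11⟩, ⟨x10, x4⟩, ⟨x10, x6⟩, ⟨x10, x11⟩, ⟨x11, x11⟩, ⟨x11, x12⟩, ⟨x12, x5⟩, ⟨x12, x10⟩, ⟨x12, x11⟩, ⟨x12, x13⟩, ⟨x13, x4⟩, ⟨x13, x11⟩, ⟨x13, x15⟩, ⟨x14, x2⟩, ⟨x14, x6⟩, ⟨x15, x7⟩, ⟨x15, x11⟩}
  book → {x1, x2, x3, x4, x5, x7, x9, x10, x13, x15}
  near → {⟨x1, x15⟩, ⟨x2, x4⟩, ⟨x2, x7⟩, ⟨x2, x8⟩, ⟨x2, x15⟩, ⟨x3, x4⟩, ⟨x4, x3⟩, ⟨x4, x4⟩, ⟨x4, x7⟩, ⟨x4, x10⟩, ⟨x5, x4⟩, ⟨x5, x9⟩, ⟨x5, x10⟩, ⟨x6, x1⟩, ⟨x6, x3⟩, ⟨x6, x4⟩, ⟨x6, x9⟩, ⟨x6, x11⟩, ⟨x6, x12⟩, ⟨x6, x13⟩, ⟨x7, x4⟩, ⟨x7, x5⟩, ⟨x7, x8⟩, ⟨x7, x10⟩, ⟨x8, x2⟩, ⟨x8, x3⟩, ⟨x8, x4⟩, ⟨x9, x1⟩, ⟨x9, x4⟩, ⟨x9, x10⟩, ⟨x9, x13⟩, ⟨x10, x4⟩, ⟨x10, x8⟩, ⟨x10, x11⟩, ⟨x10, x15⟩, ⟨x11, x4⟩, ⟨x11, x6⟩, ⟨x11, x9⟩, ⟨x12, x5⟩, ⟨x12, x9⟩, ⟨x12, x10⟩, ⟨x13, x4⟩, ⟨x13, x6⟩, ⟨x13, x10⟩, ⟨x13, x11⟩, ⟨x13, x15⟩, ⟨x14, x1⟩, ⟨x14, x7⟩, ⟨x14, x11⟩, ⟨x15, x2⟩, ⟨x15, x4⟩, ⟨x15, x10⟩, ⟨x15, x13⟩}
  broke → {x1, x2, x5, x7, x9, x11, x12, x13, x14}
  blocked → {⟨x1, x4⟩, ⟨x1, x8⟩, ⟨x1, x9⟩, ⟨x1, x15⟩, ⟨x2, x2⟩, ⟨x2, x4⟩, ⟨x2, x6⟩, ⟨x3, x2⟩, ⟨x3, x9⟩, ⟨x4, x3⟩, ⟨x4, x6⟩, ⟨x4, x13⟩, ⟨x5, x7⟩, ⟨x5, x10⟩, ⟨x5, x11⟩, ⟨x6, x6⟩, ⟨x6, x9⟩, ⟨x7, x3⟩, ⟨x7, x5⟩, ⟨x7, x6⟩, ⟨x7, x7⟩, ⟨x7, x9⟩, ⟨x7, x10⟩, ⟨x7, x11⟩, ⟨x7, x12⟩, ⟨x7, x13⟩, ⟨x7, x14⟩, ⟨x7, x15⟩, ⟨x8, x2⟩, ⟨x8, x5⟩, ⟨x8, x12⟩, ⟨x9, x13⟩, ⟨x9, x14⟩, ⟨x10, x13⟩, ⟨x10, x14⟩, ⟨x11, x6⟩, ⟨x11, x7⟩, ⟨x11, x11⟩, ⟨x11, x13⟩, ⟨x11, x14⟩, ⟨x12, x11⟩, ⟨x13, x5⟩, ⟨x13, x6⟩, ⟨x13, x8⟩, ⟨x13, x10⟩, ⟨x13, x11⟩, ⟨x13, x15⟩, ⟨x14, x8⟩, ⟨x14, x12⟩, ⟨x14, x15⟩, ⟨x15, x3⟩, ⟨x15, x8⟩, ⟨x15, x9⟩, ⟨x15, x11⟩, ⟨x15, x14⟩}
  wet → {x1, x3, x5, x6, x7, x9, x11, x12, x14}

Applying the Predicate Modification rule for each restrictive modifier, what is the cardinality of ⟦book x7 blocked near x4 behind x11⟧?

⟦x7 blocked⟧ = {x : ⟨x7, x⟩ ∈ ⟦blocked⟧} = {x3, x5, x6, x7, x9, x10, x11, x12, x13, x14, x15}
⟦near x4⟧ = {x : ⟨x, x4⟩ ∈ ⟦near⟧} = {x2, x3, x4, x5, x6, x7, x8, x9, x10, x11, x13, x15}
⟦behind x11⟧ = {x : ⟨x, x11⟩ ∈ ⟦behind⟧} = {x2, x3, x4, x6, x9, x10, x11, x12, x13, x15}
⟦book⟧ = {x1, x2, x3, x4, x5, x7, x9, x10, x13, x15}
… ∩ ⟦x7 blocked⟧ = {x1, x2, x3, x4, x5, x7, x9, x10, x13, x15} ∩ {x3, x5, x6, x7, x9, x10, x11, x12, x13, x14, x15} = {x3, x5, x7, x9, x10, x13, x15}
… ∩ ⟦near x4⟧ = {x3, x5, x7, x9, x10, x13, x15} ∩ {x2, x3, x4, x5, x6, x7, x8, x9, x10, x11, x13, x15} = {x3, x5, x7, x9, x10, x13, x15}
… ∩ ⟦behind x11⟧ = {x3, x5, x7, x9, x10, x13, x15} ∩ {x2, x3, x4, x6, x9, x10, x11, x12, x13, x15} = {x3, x9, x10, x13, x15}
⟦book x7 blocked near x4 behind x11⟧ = {x3, x9, x10, x13, x15}, so the cardinality is 5.

5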